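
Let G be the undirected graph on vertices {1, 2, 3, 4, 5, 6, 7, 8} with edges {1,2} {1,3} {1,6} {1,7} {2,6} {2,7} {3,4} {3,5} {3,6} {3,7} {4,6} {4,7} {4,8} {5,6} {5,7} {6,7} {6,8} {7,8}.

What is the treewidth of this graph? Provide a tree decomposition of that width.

Each bag holds 4 vertices, so the decomposition has width 3, which upper-bounds the treewidth. On the other hand G contains the 4-clique {4, 6, 7, 8}. A clique must lie in a single bag of any decomposition, so no decomposition can have width below 3. Combining the bounds, tw(G) = 3.

Treewidth 3.
One optimal decomposition is:
Bags: B1 = {3, 4, 6, 7}  B2 = {1, 3, 6, 7}  B3 = {3, 5, 6, 7}  B4 = {4, 6, 7, 8}  B5 = {1, 2, 6, 7}
Tree: B1–B2, B1–B3, B1–B4, B2–B5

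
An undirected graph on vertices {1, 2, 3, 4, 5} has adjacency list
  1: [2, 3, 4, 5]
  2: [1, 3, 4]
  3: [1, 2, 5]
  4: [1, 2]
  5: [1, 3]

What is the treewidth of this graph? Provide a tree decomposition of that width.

Treewidth 2.
One such decomposition:
Bags: B1 = {1, 2, 3}  B2 = {1, 2, 4}  B3 = {1, 3, 5}
Tree: B1–B2, B1–B3

Each bag holds 3 vertices, so the decomposition has width 2, which upper-bounds the treewidth. Conversely, {1, 2, 3} is a clique of size 3, and the vertices of any clique must share a bag in every tree decomposition; so some bag has ≥ 3 vertices and tw(G) ≥ 2. Therefore the treewidth is 2.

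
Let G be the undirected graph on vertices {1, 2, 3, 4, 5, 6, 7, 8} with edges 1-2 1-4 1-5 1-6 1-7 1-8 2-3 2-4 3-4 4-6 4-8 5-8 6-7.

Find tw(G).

2

A width-2 tree decomposition is:
Bags: B1 = {1, 2, 4}  B2 = {1, 4, 6}  B3 = {1, 6, 7}  B4 = {1, 4, 8}  B5 = {1, 5, 8}  B6 = {2, 3, 4}
Tree: B1–B2, B2–B3, B2–B4, B4–B5, B1–B6
Every bag has size at most 3, so the width is 3 − 1 = 2 and tw(G) ≤ 2. On the other hand G contains the 3-clique {1, 4, 8}. A clique must lie in a single bag of any decomposition, so no decomposition can have width below 2. Hence tw(G) = 2 exactly.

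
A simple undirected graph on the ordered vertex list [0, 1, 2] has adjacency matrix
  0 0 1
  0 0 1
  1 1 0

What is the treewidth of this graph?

1

A width-1 tree decomposition is:
Bags: B1 = {0, 2}  B2 = {1, 2}
Tree: B1–B2
The largest bag has 2 vertices, giving width 1; this decomposition certifies tw(G) ≤ 1. G has an edge, so its treewidth is at least 1. Therefore the treewidth is 1.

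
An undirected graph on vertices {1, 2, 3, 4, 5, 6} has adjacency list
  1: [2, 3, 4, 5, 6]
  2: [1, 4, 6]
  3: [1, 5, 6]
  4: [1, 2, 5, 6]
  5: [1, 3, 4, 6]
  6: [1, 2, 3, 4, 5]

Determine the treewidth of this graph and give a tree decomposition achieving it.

The largest bag has 4 vertices, giving width 3; this decomposition certifies tw(G) ≤ 3. On the other hand G contains the 4-clique {1, 3, 5, 6}. A clique must lie in a single bag of any decomposition, so no decomposition can have width below 3. Hence tw(G) = 3 exactly.

Treewidth 3.
One optimal decomposition is:
Bags: B1 = {1, 3, 5, 6}  B2 = {1, 4, 5, 6}  B3 = {1, 2, 4, 6}
Tree: B1–B2, B2–B3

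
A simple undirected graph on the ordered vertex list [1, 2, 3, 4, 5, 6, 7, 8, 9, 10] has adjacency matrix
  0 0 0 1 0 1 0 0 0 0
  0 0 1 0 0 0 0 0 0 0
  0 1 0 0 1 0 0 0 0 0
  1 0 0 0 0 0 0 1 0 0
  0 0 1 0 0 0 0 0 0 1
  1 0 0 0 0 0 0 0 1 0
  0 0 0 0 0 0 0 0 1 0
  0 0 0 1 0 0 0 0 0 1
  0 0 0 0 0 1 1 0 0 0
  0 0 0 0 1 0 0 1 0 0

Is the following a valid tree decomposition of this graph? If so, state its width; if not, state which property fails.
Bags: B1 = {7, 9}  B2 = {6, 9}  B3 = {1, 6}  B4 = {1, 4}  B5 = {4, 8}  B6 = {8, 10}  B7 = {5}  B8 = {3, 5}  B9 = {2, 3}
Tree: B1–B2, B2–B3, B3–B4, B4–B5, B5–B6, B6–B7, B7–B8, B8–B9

No — edge (10,5) lies in no bag.

A tree decomposition must satisfy three properties: every vertex lies in some bag; for every edge, both endpoints lie together in some bag; and for every vertex, the bags containing it form a connected subtree. Here edge (10,5) lies in no bag, so the decomposition is invalid.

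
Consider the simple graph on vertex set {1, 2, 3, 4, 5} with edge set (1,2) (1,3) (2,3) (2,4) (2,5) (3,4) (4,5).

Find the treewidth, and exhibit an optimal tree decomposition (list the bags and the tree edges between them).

Each bag holds 3 vertices, so the decomposition has width 2, which upper-bounds the treewidth. For the lower bound, the 3 vertices {1, 2, 3} are pairwise adjacent, and any tree decomposition puts a clique entirely inside one bag — forcing width ≥ 2. Combining the bounds, tw(G) = 2.

Treewidth 2.
Bags: B1 = {1, 2, 3}  B2 = {2, 3, 4}  B3 = {2, 4, 5}
Tree: B1–B2, B2–B3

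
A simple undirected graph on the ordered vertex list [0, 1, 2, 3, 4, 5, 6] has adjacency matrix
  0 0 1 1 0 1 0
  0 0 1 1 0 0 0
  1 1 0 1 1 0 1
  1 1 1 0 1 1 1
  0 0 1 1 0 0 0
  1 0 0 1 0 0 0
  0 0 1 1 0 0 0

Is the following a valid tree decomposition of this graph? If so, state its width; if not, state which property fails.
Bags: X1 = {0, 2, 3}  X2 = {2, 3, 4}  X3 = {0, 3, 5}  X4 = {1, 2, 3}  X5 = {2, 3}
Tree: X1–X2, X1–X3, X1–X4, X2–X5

No — vertex 6 appears in no bag.

A tree decomposition must satisfy three properties: every vertex lies in some bag; for every edge, both endpoints lie together in some bag; and for every vertex, the bags containing it form a connected subtree. Here vertex 6 appears in no bag, so the decomposition is invalid.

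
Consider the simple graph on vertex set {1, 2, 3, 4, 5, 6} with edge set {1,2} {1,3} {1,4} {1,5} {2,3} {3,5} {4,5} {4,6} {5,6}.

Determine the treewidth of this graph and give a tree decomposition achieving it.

Treewidth 2.
One optimal decomposition is:
Bags: B1 = {1, 3, 5}  B2 = {1, 2, 3}  B3 = {1, 4, 5}  B4 = {4, 5, 6}
Tree: B1–B2, B1–B3, B3–B4

Every bag has size at most 3, so the width is 3 − 1 = 2 and tw(G) ≤ 2. On the other hand G contains the 3-clique {1, 2, 3}. A clique must lie in a single bag of any decomposition, so no decomposition can have width below 2. Therefore the treewidth is 2.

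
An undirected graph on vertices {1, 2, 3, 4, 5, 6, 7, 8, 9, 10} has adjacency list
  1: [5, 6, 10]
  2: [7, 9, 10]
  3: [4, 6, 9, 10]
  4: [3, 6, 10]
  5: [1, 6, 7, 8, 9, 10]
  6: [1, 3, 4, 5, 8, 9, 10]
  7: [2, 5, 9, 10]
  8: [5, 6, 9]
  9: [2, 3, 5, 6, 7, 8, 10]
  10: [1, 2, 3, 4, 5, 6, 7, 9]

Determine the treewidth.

3

A width-3 tree decomposition is:
Bags: B1 = {5, 6, 9, 10}  B2 = {5, 7, 9, 10}  B3 = {2, 7, 9, 10}  B4 = {5, 6, 8, 9}  B5 = {3, 6, 9, 10}  B6 = {1, 5, 6, 10}  B7 = {3, 4, 6, 10}
Tree: B1–B2, B2–B3, B1–B4, B1–B5, B1–B6, B5–B7
Each bag holds 4 vertices, so the decomposition has width 3, which upper-bounds the treewidth. Conversely, {5, 6, 8, 9} is a clique of size 4, and the vertices of any clique must share a bag in every tree decomposition; so some bag has ≥ 4 vertices and tw(G) ≥ 3. Hence tw(G) = 3 exactly.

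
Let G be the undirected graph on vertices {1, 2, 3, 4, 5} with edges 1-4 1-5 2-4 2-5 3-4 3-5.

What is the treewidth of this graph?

2

A width-2 tree decomposition is:
Bags: B1 = {2, 4, 5}  B2 = {3, 4, 5}  B3 = {1, 4, 5}
Tree: B1–B2, B2–B3
The largest bag has 3 vertices, giving width 2; this decomposition certifies tw(G) ≤ 2. For the lower bound, G contains the cycle 4–2–5–3–4, so G is not a forest; only forests have treewidth ≤ 1, hence tw(G) ≥ 2. Therefore the treewidth is 2.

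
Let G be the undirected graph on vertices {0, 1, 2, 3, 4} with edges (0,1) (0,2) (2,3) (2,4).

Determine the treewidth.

A width-1 tree decomposition is:
Bags: B1 = {2, 3}  B2 = {0, 2}  B3 = {2, 4}  B4 = {0, 1}
Tree: B1–B2, B1–B3, B2–B4
Each bag holds 2 vertices, so the decomposition has width 1, which upper-bounds the treewidth. Since G has at least one edge (e.g. 3–2), it is not an edgeless graph, so tw(G) ≥ 1. Therefore the treewidth is 1.

1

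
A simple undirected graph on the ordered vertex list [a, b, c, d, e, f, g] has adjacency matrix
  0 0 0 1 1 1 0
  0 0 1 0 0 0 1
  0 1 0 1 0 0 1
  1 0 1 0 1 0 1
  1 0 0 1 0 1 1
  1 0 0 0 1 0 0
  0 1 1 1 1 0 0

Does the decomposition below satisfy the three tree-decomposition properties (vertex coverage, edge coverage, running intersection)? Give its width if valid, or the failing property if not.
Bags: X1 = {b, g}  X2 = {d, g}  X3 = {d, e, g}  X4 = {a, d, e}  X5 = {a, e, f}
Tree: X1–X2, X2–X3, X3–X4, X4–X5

A tree decomposition must satisfy three properties: every vertex lies in some bag; for every edge, both endpoints lie together in some bag; and for every vertex, the bags containing it form a connected subtree. Here vertex c appears in no bag, so the decomposition is invalid.

No — vertex c appears in no bag.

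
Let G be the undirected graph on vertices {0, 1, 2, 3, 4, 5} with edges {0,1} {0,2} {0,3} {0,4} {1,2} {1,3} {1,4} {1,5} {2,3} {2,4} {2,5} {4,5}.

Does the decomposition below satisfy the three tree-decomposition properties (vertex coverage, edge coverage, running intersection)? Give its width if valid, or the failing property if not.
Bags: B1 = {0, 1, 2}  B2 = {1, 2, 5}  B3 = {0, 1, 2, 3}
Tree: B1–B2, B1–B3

No — vertex 4 appears in no bag.

A tree decomposition must satisfy three properties: every vertex lies in some bag; for every edge, both endpoints lie together in some bag; and for every vertex, the bags containing it form a connected subtree. Here vertex 4 appears in no bag, so the decomposition is invalid.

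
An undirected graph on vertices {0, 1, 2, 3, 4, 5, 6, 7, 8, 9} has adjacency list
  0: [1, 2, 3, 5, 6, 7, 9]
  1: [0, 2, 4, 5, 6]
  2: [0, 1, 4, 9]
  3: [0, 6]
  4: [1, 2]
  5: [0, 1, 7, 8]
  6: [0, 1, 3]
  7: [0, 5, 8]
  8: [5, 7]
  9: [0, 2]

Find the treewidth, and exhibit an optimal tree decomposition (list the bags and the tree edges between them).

Every bag has size at most 3, so the width is 3 − 1 = 2 and tw(G) ≤ 2. On the other hand G contains the 3-clique {0, 1, 2}. A clique must lie in a single bag of any decomposition, so no decomposition can have width below 2. Hence tw(G) = 2 exactly.

Treewidth 2.
One such decomposition:
Bags: B1 = {0, 1, 5}  B2 = {0, 1, 2}  B3 = {0, 5, 7}  B4 = {5, 7, 8}  B5 = {0, 1, 6}  B6 = {0, 3, 6}  B7 = {0, 2, 9}  B8 = {1, 2, 4}
Tree: B1–B2, B1–B3, B3–B4, B1–B5, B5–B6, B2–B7, B2–B8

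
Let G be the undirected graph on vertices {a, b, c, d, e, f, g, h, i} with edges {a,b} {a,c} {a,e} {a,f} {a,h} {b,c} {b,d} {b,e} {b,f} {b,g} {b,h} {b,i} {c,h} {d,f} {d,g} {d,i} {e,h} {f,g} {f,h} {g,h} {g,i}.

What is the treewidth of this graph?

A width-3 tree decomposition is:
Bags: B1 = {a, b, c, h}  B2 = {a, b, e, h}  B3 = {a, b, f, h}  B4 = {b, f, g, h}  B5 = {b, d, f, g}  B6 = {b, d, g, i}
Tree: B1–B2, B1–B3, B3–B4, B4–B5, B5–B6
Every bag has size at most 4, so the width is 4 − 1 = 3 and tw(G) ≤ 3. For the lower bound, the 4 vertices {b, d, f, g} are pairwise adjacent, and any tree decomposition puts a clique entirely inside one bag — forcing width ≥ 3. The upper and lower bounds meet at 3, so that is the treewidth.

3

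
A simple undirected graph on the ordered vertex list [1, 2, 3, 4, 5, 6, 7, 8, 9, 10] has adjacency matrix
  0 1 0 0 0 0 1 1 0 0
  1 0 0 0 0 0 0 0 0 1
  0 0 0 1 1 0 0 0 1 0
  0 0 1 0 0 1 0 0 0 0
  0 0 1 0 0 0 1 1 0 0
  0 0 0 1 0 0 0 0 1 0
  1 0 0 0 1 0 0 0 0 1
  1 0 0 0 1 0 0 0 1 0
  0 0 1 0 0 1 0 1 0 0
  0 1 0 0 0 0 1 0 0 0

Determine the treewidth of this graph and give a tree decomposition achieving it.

Every bag has size at most 3, so the width is 3 − 1 = 2 and tw(G) ≤ 2. Since 4–6–9–3–4 is a cycle in G, G is not acyclic. Forests are exactly the graphs of treewidth ≤ 1, so tw(G) ≥ 2. Therefore the treewidth is 2.

Treewidth 2.
One such decomposition:
Bags: B1 = {3, 4, 6}  B2 = {3, 6, 9}  B3 = {3, 5, 9}  B4 = {5, 8, 9}  B5 = {5, 7, 8}  B6 = {1, 7, 8}  B7 = {1, 7, 10}  B8 = {1, 2, 10}
Tree: B1–B2, B2–B3, B3–B4, B4–B5, B5–B6, B6–B7, B7–B8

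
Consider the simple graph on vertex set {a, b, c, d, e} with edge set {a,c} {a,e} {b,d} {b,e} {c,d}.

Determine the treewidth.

2

A width-2 tree decomposition is:
Bags: B1 = {b, c, d}  B2 = {a, b, c}  B3 = {a, b, e}
Tree: B1–B2, B2–B3
Every bag has size at most 3, so the width is 3 − 1 = 2 and tw(G) ≤ 2. Since b–d–c–a–e–b is a cycle in G, G is not acyclic. Forests are exactly the graphs of treewidth ≤ 1, so tw(G) ≥ 2. The upper and lower bounds meet at 2, so that is the treewidth.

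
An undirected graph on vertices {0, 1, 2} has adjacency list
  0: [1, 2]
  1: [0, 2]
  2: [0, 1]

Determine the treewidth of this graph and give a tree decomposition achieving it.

Treewidth 2.
One such decomposition:
Bags: B1 = {0, 1, 2}
Tree: (single bag)

A single bag containing all 3 vertices is trivially a valid decomposition of width 2. Conversely, {0, 1, 2} is a clique of size 3, and the vertices of any clique must share a bag in every tree decomposition; so some bag has ≥ 3 vertices and tw(G) ≥ 2. The upper and lower bounds meet at 2, so that is the treewidth.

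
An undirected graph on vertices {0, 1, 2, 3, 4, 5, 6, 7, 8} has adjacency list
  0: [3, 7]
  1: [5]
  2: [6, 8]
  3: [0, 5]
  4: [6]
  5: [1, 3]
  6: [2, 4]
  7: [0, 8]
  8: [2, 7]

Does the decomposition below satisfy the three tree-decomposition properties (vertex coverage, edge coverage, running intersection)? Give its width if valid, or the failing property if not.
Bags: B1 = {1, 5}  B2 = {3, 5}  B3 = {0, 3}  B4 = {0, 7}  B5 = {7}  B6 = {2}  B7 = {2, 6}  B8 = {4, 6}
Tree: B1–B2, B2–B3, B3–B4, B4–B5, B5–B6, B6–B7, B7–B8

A tree decomposition must satisfy three properties: every vertex lies in some bag; for every edge, both endpoints lie together in some bag; and for every vertex, the bags containing it form a connected subtree. Here vertex 8 appears in no bag, so the decomposition is invalid.

No — vertex 8 appears in no bag.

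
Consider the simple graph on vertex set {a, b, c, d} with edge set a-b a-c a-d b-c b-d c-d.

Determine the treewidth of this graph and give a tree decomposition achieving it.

A single bag containing all 4 vertices is trivially a valid decomposition of width 3. For the lower bound, the 4 vertices {a, b, c, d} are pairwise adjacent, and any tree decomposition puts a clique entirely inside one bag — forcing width ≥ 3. Combining the bounds, tw(G) = 3.

Treewidth 3.
One optimal decomposition is:
Bags: B1 = {a, b, c, d}
Tree: (single bag)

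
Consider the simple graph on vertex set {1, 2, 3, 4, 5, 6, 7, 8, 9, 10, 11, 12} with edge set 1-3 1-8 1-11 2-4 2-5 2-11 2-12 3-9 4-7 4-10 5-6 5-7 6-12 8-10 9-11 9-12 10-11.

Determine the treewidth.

A width-3 tree decomposition is:
Bags: B1 = {1, 3, 8, 9}  B2 = {1, 8, 9, 11}  B3 = {8, 9, 10, 11}  B4 = {9, 10, 11, 12}  B5 = {2, 10, 11, 12}  B6 = {2, 4, 10, 12}  B7 = {2, 4, 6, 12}  B8 = {2, 4, 5, 6}  B9 = {4, 5, 6, 7}
Tree: B1–B2, B2–B3, B3–B4, B4–B5, B5–B6, B6–B7, B7–B8, B8–B9
Every bag has size at most 4, so the width is 4 − 1 = 3 and tw(G) ≤ 3. For the lower bound: the 4 vertex sets {1,3,8}, {9}, {11}, {2,4,10,12} are disjoint, each induces a connected subgraph, and every pair is joined by at least one edge of G. Contracting each set to a single vertex therefore yields K_{4} as a minor, and since treewidth is minor-monotone, tw(G) ≥ tw(K_{4}) = 3. The upper and lower bounds meet at 3, so that is the treewidth.

3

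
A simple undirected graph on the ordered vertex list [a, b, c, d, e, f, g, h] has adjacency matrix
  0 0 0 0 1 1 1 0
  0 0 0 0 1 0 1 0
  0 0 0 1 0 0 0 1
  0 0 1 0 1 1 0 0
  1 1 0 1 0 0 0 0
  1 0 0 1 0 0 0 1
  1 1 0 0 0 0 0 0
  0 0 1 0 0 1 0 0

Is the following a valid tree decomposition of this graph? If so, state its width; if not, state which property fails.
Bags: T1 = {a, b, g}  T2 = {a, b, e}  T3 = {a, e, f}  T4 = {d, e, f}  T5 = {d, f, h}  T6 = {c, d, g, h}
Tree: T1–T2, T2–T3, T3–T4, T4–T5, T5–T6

No — bags containing vertex g are not connected in the tree.

A tree decomposition must satisfy three properties: every vertex lies in some bag; for every edge, both endpoints lie together in some bag; and for every vertex, the bags containing it form a connected subtree. Here bags containing vertex g are not connected in the tree, so the decomposition is invalid.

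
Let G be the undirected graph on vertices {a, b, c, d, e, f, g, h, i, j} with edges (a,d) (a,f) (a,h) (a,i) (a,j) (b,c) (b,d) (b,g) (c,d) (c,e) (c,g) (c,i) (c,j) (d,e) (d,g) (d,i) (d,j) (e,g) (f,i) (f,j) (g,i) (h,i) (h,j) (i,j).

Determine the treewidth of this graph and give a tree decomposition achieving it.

The largest bag has 4 vertices, giving width 3; this decomposition certifies tw(G) ≤ 3. On the other hand G contains the 4-clique {c, d, e, g}. A clique must lie in a single bag of any decomposition, so no decomposition can have width below 3. Therefore the treewidth is 3.

Treewidth 3.
One optimal decomposition is:
Bags: B1 = {c, d, i, j}  B2 = {a, d, i, j}  B3 = {c, d, g, i}  B4 = {a, f, i, j}  B5 = {a, h, i, j}  B6 = {b, c, d, g}  B7 = {c, d, e, g}
Tree: B1–B2, B1–B3, B2–B4, B2–B5, B3–B6, B6–B7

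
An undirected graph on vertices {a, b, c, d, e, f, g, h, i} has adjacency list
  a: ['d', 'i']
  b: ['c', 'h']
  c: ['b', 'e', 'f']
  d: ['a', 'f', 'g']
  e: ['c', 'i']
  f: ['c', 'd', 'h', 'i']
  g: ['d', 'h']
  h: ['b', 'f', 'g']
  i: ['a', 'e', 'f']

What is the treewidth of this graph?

3

A width-3 tree decomposition is:
Bags: B1 = {a, c, e, i}  B2 = {a, c, f, i}  B3 = {a, c, d, f}  B4 = {b, c, d, f}  B5 = {b, d, f, h}  B6 = {b, d, g, h}
Tree: B1–B2, B2–B3, B3–B4, B4–B5, B5–B6
The largest bag has 4 vertices, giving width 3; this decomposition certifies tw(G) ≤ 3. For the lower bound: the 4 vertex sets {a,e,i}, {c}, {f}, {b,d,g,h} are disjoint, each induces a connected subgraph, and every pair is joined by at least one edge of G. Contracting each set to a single vertex therefore yields K_{4} as a minor, and since treewidth is minor-monotone, tw(G) ≥ tw(K_{4}) = 3. Therefore the treewidth is 3.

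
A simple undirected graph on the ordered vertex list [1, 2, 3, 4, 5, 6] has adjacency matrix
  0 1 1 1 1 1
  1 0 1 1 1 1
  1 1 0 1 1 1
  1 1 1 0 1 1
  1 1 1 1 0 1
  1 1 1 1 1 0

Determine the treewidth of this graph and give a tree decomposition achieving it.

Treewidth 5.
One such decomposition:
Bags: B1 = {1, 2, 3, 4, 5, 6}
Tree: (single bag)

With just one bag of size 6, the width is 6 − 1 = 5, so tw(G) ≤ 5. Conversely, {1, 2, 3, 4, 5, 6} is a clique of size 6, and the vertices of any clique must share a bag in every tree decomposition; so some bag has ≥ 6 vertices and tw(G) ≥ 5. The upper and lower bounds meet at 5, so that is the treewidth.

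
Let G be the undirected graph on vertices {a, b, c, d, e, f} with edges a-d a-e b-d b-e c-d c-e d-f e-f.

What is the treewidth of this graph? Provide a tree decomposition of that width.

Each bag holds 3 vertices, so the decomposition has width 2, which upper-bounds the treewidth. The edges e–c–d–b–e form a cycle, so G is not a tree and its treewidth is at least 2. Hence tw(G) = 2 exactly.

Treewidth 2.
One optimal decomposition is:
Bags: B1 = {c, d, e}  B2 = {b, d, e}  B3 = {d, e, f}  B4 = {a, d, e}
Tree: B1–B2, B2–B3, B3–B4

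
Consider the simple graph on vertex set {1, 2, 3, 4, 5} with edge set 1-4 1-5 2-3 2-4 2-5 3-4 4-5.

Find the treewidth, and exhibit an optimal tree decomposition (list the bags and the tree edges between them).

Treewidth 2.
One such decomposition:
Bags: B1 = {2, 3, 4}  B2 = {2, 4, 5}  B3 = {1, 4, 5}
Tree: B1–B2, B2–B3

The largest bag has 3 vertices, giving width 2; this decomposition certifies tw(G) ≤ 2. For the lower bound, the 3 vertices {1, 4, 5} are pairwise adjacent, and any tree decomposition puts a clique entirely inside one bag — forcing width ≥ 2. Therefore the treewidth is 2.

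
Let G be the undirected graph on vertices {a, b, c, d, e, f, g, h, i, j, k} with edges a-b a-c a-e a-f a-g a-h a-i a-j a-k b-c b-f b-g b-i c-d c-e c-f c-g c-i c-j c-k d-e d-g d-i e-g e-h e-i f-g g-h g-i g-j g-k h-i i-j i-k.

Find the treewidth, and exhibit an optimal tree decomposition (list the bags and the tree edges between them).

Each bag holds 5 vertices, so the decomposition has width 4, which upper-bounds the treewidth. On the other hand G contains the 5-clique {a, b, c, f, g}. A clique must lie in a single bag of any decomposition, so no decomposition can have width below 4. Combining the bounds, tw(G) = 4.

Treewidth 4.
One optimal decomposition is:
Bags: B1 = {a, c, g, i, k}  B2 = {a, c, e, g, i}  B3 = {a, b, c, g, i}  B4 = {c, d, e, g, i}  B5 = {a, b, c, f, g}  B6 = {a, e, g, h, i}  B7 = {a, c, g, i, j}
Tree: B1–B2, B1–B3, B2–B4, B3–B5, B2–B6, B1–B7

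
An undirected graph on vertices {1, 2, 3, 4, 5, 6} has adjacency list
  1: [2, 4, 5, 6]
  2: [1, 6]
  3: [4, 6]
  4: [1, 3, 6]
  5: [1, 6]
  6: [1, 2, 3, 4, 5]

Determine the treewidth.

A width-2 tree decomposition is:
Bags: B1 = {1, 2, 6}  B2 = {1, 4, 6}  B3 = {3, 4, 6}  B4 = {1, 5, 6}
Tree: B1–B2, B2–B3, B2–B4
Each bag holds 3 vertices, so the decomposition has width 2, which upper-bounds the treewidth. On the other hand G contains the 3-clique {1, 2, 6}. A clique must lie in a single bag of any decomposition, so no decomposition can have width below 2. Hence tw(G) = 2 exactly.

2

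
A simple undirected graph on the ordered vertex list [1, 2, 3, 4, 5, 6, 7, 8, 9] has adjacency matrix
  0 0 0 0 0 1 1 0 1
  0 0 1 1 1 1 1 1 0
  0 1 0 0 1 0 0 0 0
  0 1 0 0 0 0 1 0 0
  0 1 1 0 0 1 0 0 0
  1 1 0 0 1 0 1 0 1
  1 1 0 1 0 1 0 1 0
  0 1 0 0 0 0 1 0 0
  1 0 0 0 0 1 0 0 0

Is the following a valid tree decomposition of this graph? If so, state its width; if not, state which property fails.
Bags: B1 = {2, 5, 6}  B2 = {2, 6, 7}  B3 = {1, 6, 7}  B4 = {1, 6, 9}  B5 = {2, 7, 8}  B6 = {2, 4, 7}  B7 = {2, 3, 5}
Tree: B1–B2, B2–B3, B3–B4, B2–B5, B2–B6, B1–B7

Yes; width 2.

Checking the three conditions: (i) the bags cover all of {1, 2, 3, 4, 5, 6, 7, 8, 9}; (ii) for each edge, some bag contains both endpoints; (iii) the bags containing any fixed vertex form a subtree. All hold, so the decomposition is valid with width 3 − 1 = 2.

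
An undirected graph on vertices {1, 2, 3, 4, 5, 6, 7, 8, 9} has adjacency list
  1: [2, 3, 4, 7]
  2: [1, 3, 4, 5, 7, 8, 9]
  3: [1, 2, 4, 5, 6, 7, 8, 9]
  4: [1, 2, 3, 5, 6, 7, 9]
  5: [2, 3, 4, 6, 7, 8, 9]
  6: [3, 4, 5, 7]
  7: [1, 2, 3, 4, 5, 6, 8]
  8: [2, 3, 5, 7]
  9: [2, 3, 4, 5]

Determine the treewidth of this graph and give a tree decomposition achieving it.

Treewidth 4.
Bags: B1 = {2, 3, 4, 5, 9}  B2 = {2, 3, 4, 5, 7}  B3 = {3, 4, 5, 6, 7}  B4 = {2, 3, 5, 7, 8}  B5 = {1, 2, 3, 4, 7}
Tree: B1–B2, B2–B3, B2–B4, B2–B5

Every bag has size at most 5, so the width is 5 − 1 = 4 and tw(G) ≤ 4. For the lower bound, the 5 vertices {2, 3, 5, 7, 8} are pairwise adjacent, and any tree decomposition puts a clique entirely inside one bag — forcing width ≥ 4. Therefore the treewidth is 4.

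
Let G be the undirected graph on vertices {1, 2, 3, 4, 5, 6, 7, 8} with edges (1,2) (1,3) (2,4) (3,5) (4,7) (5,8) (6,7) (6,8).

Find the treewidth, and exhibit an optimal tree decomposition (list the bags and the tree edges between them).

Every bag has size at most 3, so the width is 3 − 1 = 2 and tw(G) ≤ 2. The edges 8–5–3–1–2–4–7–6–8 form a cycle, so G is not a tree and its treewidth is at least 2. Hence tw(G) = 2 exactly.

Treewidth 2.
One such decomposition:
Bags: B1 = {3, 5, 8}  B2 = {1, 3, 8}  B3 = {1, 2, 8}  B4 = {2, 4, 8}  B5 = {4, 7, 8}  B6 = {6, 7, 8}
Tree: B1–B2, B2–B3, B3–B4, B4–B5, B5–B6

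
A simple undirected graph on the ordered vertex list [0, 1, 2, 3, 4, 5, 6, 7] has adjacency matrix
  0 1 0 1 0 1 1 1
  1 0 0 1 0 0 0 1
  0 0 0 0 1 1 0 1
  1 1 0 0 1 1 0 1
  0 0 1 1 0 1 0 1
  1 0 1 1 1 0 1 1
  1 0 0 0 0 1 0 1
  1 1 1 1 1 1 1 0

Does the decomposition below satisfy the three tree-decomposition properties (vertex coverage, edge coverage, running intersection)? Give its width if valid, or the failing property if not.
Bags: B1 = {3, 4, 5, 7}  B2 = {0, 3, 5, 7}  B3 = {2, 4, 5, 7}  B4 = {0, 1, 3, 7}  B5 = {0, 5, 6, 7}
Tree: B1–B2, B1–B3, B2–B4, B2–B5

Yes; width 3.

Checking the three conditions: (i) the bags cover all of {0, 1, 2, 3, 4, 5, 6, 7}; (ii) for each edge, some bag contains both endpoints; (iii) the bags containing any fixed vertex form a subtree. All hold, so the decomposition is valid with width 4 − 1 = 3.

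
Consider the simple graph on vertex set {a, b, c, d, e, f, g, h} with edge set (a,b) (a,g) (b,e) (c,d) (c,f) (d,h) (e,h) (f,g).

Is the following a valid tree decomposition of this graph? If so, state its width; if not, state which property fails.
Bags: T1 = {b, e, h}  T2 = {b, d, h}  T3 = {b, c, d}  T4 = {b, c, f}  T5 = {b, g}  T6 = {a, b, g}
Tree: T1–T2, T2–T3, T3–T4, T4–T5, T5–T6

No — edge (f,g) lies in no bag.

A tree decomposition must satisfy three properties: every vertex lies in some bag; for every edge, both endpoints lie together in some bag; and for every vertex, the bags containing it form a connected subtree. Here edge (f,g) lies in no bag, so the decomposition is invalid.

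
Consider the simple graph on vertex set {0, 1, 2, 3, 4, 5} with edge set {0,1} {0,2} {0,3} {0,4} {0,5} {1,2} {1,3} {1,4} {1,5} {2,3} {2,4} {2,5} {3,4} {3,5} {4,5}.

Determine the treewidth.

A width-5 tree decomposition is:
Bags: B1 = {0, 1, 2, 3, 4, 5}
Tree: (single bag)
With just one bag of size 6, the width is 6 − 1 = 5, so tw(G) ≤ 5. Conversely, {0, 1, 2, 3, 4, 5} is a clique of size 6, and the vertices of any clique must share a bag in every tree decomposition; so some bag has ≥ 6 vertices and tw(G) ≥ 5. Hence tw(G) = 5 exactly.

5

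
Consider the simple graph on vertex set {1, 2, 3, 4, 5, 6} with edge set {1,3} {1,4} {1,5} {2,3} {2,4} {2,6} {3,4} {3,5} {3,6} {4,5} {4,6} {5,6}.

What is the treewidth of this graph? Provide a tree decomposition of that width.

Treewidth 3.
One such decomposition:
Bags: B1 = {1, 3, 4, 5}  B2 = {3, 4, 5, 6}  B3 = {2, 3, 4, 6}
Tree: B1–B2, B2–B3

The largest bag has 4 vertices, giving width 3; this decomposition certifies tw(G) ≤ 3. Conversely, {2, 3, 4, 6} is a clique of size 4, and the vertices of any clique must share a bag in every tree decomposition; so some bag has ≥ 4 vertices and tw(G) ≥ 3. Combining the bounds, tw(G) = 3.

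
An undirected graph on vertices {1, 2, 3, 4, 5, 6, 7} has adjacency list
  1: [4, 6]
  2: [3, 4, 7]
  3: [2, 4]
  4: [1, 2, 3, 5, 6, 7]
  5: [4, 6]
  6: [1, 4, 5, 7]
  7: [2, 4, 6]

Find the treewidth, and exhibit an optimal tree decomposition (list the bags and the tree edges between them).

Each bag holds 3 vertices, so the decomposition has width 2, which upper-bounds the treewidth. Conversely, {2, 3, 4} is a clique of size 3, and the vertices of any clique must share a bag in every tree decomposition; so some bag has ≥ 3 vertices and tw(G) ≥ 2. The upper and lower bounds meet at 2, so that is the treewidth.

Treewidth 2.
One optimal decomposition is:
Bags: B1 = {4, 6, 7}  B2 = {1, 4, 6}  B3 = {2, 4, 7}  B4 = {4, 5, 6}  B5 = {2, 3, 4}
Tree: B1–B2, B1–B3, B2–B4, B3–B5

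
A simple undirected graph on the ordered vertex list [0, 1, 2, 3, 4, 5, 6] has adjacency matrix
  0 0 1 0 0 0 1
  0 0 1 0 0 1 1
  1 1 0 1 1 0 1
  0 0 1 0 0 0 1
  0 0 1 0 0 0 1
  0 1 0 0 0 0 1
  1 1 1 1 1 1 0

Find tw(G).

2

A width-2 tree decomposition is:
Bags: B1 = {0, 2, 6}  B2 = {2, 4, 6}  B3 = {1, 2, 6}  B4 = {1, 5, 6}  B5 = {2, 3, 6}
Tree: B1–B2, B1–B3, B3–B4, B3–B5
The largest bag has 3 vertices, giving width 2; this decomposition certifies tw(G) ≤ 2. Conversely, {0, 2, 6} is a clique of size 3, and the vertices of any clique must share a bag in every tree decomposition; so some bag has ≥ 3 vertices and tw(G) ≥ 2. The upper and lower bounds meet at 2, so that is the treewidth.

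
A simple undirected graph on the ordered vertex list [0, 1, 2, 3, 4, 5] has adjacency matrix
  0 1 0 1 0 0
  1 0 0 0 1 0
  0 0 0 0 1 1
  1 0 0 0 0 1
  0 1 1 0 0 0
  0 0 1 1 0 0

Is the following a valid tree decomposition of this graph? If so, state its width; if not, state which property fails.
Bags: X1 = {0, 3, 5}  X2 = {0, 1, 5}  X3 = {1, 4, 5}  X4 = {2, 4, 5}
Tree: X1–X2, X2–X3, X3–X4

Yes; width 2.

Checking the three conditions: (i) the bags cover all of {0, 1, 2, 3, 4, 5}; (ii) for each edge, some bag contains both endpoints; (iii) the bags containing any fixed vertex form a subtree. All hold, so the decomposition is valid with width 3 − 1 = 2.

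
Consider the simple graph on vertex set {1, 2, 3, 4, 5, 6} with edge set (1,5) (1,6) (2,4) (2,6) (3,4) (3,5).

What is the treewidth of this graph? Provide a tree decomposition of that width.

Every bag has size at most 3, so the width is 3 − 1 = 2 and tw(G) ≤ 2. For the lower bound, G contains the cycle 5–3–4–2–6–1–5, so G is not a forest; only forests have treewidth ≤ 1, hence tw(G) ≥ 2. The upper and lower bounds meet at 2, so that is the treewidth.

Treewidth 2.
One optimal decomposition is:
Bags: B1 = {3, 4, 5}  B2 = {2, 4, 5}  B3 = {2, 5, 6}  B4 = {1, 5, 6}
Tree: B1–B2, B2–B3, B3–B4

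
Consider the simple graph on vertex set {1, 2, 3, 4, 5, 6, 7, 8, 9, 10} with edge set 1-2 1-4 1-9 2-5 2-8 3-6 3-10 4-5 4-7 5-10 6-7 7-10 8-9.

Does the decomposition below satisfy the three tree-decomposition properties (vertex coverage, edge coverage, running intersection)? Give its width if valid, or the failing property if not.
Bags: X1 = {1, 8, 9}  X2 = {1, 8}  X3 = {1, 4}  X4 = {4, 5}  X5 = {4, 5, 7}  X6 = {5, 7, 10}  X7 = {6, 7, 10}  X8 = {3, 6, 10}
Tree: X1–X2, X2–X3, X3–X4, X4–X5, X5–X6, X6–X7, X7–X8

No — vertex 2 appears in no bag.

A tree decomposition must satisfy three properties: every vertex lies in some bag; for every edge, both endpoints lie together in some bag; and for every vertex, the bags containing it form a connected subtree. Here vertex 2 appears in no bag, so the decomposition is invalid.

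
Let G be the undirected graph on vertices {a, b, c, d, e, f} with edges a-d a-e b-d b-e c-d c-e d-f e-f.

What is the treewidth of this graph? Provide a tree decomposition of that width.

Every bag has size at most 3, so the width is 3 − 1 = 2 and tw(G) ≤ 2. The edges f–e–c–d–f form a cycle, so G is not a tree and its treewidth is at least 2. Therefore the treewidth is 2.

Treewidth 2.
Bags: B1 = {d, e, f}  B2 = {c, d, e}  B3 = {a, d, e}  B4 = {b, d, e}
Tree: B1–B2, B2–B3, B3–B4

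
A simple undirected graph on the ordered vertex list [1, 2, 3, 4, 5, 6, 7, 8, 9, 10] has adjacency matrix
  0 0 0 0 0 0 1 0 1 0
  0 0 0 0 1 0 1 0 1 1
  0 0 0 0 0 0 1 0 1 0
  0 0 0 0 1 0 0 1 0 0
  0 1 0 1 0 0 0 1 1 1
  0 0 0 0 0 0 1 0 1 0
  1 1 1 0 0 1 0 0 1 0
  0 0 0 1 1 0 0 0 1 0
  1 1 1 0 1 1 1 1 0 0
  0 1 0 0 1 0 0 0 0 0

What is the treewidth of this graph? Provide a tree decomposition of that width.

Treewidth 2.
Bags: B1 = {2, 5, 10}  B2 = {2, 5, 9}  B3 = {2, 7, 9}  B4 = {5, 8, 9}  B5 = {1, 7, 9}  B6 = {4, 5, 8}  B7 = {6, 7, 9}  B8 = {3, 7, 9}
Tree: B1–B2, B2–B3, B2–B4, B3–B5, B4–B6, B3–B7, B5–B8

Every bag has size at most 3, so the width is 3 − 1 = 2 and tw(G) ≤ 2. For the lower bound, the 3 vertices {5, 8, 9} are pairwise adjacent, and any tree decomposition puts a clique entirely inside one bag — forcing width ≥ 2. Hence tw(G) = 2 exactly.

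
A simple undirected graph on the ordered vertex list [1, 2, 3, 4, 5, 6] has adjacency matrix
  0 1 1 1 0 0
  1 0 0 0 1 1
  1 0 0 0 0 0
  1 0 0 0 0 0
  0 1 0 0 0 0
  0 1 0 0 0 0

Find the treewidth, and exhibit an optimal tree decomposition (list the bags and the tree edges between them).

Treewidth 1.
One optimal decomposition is:
Bags: B1 = {2, 6}  B2 = {1, 2}  B3 = {1, 4}  B4 = {2, 5}  B5 = {1, 3}
Tree: B1–B2, B2–B3, B1–B4, B2–B5

Every bag has size at most 2, so the width is 2 − 1 = 1 and tw(G) ≤ 1. G has an edge, so its treewidth is at least 1. Combining the bounds, tw(G) = 1.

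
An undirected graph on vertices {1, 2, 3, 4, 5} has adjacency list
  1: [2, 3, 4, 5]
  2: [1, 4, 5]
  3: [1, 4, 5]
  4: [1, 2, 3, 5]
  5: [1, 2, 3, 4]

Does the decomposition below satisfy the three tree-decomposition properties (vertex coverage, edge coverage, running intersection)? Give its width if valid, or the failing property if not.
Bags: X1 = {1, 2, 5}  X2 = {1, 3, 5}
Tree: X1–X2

No — vertex 4 appears in no bag.

A tree decomposition must satisfy three properties: every vertex lies in some bag; for every edge, both endpoints lie together in some bag; and for every vertex, the bags containing it form a connected subtree. Here vertex 4 appears in no bag, so the decomposition is invalid.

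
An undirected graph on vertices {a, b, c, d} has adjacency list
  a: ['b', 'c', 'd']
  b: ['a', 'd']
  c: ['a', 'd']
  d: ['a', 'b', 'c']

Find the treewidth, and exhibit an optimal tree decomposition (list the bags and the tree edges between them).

Treewidth 2.
One optimal decomposition is:
Bags: B1 = {a, c, d}  B2 = {a, b, d}
Tree: B1–B2

The largest bag has 3 vertices, giving width 2; this decomposition certifies tw(G) ≤ 2. For the lower bound, the 3 vertices {a, c, d} are pairwise adjacent, and any tree decomposition puts a clique entirely inside one bag — forcing width ≥ 2. Hence tw(G) = 2 exactly.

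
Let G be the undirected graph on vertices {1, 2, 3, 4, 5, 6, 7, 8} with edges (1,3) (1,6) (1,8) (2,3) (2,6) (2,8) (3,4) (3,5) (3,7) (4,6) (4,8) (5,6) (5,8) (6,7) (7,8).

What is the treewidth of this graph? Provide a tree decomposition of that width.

Every bag has size at most 4, so the width is 4 − 1 = 3 and tw(G) ≤ 3. For the lower bound: the 4 vertex sets {3,4}, {1,8}, {6}, {5} are disjoint, each induces a connected subgraph, and every pair is joined by at least one edge of G. Contracting each set to a single vertex therefore yields K_{4} as a minor, and since treewidth is minor-monotone, tw(G) ≥ tw(K_{4}) = 3. Combining the bounds, tw(G) = 3.

Treewidth 3.
One such decomposition:
Bags: B1 = {3, 4, 6, 8}  B2 = {1, 3, 6, 8}  B3 = {3, 5, 6, 8}  B4 = {2, 3, 6, 8}  B5 = {3, 6, 7, 8}
Tree: B1–B2, B2–B3, B3–B4, B4–B5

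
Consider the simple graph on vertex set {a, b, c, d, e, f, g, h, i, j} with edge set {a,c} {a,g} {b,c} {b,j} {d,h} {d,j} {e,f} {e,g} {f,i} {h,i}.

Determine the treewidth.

A width-2 tree decomposition is:
Bags: B1 = {b, d, j}  B2 = {b, c, d}  B3 = {a, c, d}  B4 = {a, d, g}  B5 = {d, e, g}  B6 = {d, e, f}  B7 = {d, f, i}  B8 = {d, h, i}
Tree: B1–B2, B2–B3, B3–B4, B4–B5, B5–B6, B6–B7, B7–B8
Every bag has size at most 3, so the width is 3 − 1 = 2 and tw(G) ≤ 2. For the lower bound, G contains the cycle d–j–b–c–a–g–e–f–i–h–d, so G is not a forest; only forests have treewidth ≤ 1, hence tw(G) ≥ 2. Hence tw(G) = 2 exactly.

2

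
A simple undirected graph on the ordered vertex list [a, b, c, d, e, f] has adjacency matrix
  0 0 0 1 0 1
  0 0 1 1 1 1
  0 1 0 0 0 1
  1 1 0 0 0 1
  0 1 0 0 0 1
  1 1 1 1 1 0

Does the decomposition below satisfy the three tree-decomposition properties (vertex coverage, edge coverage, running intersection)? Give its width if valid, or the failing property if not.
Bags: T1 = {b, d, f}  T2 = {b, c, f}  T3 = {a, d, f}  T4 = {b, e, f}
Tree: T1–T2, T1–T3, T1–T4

Yes; width 2.

Checking the three conditions: (i) the bags cover all of {a, b, c, d, e, f}; (ii) for each edge, some bag contains both endpoints; (iii) the bags containing any fixed vertex form a subtree. All hold, so the decomposition is valid with width 3 − 1 = 2.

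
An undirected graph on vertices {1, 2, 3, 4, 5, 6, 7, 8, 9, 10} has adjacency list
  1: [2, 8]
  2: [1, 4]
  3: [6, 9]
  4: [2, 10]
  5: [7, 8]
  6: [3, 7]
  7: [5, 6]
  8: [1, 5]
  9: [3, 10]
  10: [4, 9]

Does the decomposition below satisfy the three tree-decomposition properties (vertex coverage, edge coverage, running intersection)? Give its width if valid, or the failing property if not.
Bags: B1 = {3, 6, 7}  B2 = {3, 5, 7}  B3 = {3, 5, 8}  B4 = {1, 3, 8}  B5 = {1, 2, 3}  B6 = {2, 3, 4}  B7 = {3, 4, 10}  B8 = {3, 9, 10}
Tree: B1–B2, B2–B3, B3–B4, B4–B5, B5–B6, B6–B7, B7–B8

Every vertex of G appears in some bag (union = {1, 2, 3, 4, 5, 6, 7, 8, 9, 10}); every edge is covered by a bag; and for each vertex v the set of bags containing v is connected in the bag tree. The decomposition is therefore valid. The largest bag has 3 vertices, so the width is 2.

Yes; width 2.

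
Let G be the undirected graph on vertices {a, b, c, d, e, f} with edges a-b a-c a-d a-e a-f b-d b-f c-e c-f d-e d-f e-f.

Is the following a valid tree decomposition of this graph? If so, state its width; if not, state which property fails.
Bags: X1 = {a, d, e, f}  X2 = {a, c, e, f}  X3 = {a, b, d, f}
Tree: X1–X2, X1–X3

Vertex coverage: the bags together contain {a, b, c, d, e, f}, the full vertex set. Edge coverage: each edge of G has both endpoints in at least one bag. Running intersection: for every vertex, the bags containing it form a connected subtree. All three properties hold, so this is a valid tree decomposition of width max|bag| − 1 = 3, and hence tw(G) ≤ 3.

Yes; width 3.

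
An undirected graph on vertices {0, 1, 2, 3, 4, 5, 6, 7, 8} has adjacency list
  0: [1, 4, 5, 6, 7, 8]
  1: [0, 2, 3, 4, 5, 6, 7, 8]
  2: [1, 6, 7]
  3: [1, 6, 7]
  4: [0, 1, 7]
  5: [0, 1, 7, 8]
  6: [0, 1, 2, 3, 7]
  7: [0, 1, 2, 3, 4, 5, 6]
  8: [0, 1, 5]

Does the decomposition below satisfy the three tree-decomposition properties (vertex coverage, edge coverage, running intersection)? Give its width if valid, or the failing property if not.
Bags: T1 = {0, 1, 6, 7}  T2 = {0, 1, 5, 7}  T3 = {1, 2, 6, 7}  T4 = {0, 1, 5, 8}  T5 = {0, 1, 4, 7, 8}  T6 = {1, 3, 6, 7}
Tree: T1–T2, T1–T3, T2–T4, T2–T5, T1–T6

No — bags containing vertex 8 are not connected in the tree.

A tree decomposition must satisfy three properties: every vertex lies in some bag; for every edge, both endpoints lie together in some bag; and for every vertex, the bags containing it form a connected subtree. Here bags containing vertex 8 are not connected in the tree, so the decomposition is invalid.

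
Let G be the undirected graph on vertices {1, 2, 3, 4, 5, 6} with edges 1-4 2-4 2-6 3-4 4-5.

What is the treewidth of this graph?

A width-1 tree decomposition is:
Bags: B1 = {4, 5}  B2 = {3, 4}  B3 = {2, 4}  B4 = {2, 6}  B5 = {1, 4}
Tree: B1–B2, B2–B3, B3–B4, B2–B5
The largest bag has 2 vertices, giving width 1; this decomposition certifies tw(G) ≤ 1. Since G has at least one edge (e.g. 4–5), it is not an edgeless graph, so tw(G) ≥ 1. The upper and lower bounds meet at 1, so that is the treewidth.

1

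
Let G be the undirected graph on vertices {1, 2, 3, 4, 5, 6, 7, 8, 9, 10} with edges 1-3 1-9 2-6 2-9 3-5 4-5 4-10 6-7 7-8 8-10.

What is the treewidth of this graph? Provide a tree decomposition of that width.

Every bag has size at most 3, so the width is 3 − 1 = 2 and tw(G) ≤ 2. The edges 5–4–10–8–7–6–2–9–1–3–5 form a cycle, so G is not a tree and its treewidth is at least 2. The upper and lower bounds meet at 2, so that is the treewidth.

Treewidth 2.
One optimal decomposition is:
Bags: B1 = {4, 5, 10}  B2 = {5, 8, 10}  B3 = {5, 7, 8}  B4 = {5, 6, 7}  B5 = {2, 5, 6}  B6 = {2, 5, 9}  B7 = {1, 5, 9}  B8 = {1, 3, 5}
Tree: B1–B2, B2–B3, B3–B4, B4–B5, B5–B6, B6–B7, B7–B8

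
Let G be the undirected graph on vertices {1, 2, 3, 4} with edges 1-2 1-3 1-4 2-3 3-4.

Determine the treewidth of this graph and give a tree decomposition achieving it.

Treewidth 2.
One such decomposition:
Bags: B1 = {1, 3, 4}  B2 = {1, 2, 3}
Tree: B1–B2

Every bag has size at most 3, so the width is 3 − 1 = 2 and tw(G) ≤ 2. On the other hand G contains the 3-clique {1, 2, 3}. A clique must lie in a single bag of any decomposition, so no decomposition can have width below 2. Combining the bounds, tw(G) = 2.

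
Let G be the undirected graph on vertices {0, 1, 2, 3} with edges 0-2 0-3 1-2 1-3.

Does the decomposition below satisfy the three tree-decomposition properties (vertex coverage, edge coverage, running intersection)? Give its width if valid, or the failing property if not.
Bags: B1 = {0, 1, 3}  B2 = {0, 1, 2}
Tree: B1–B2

Yes; width 2.

Every vertex of G appears in some bag (union = {0, 1, 2, 3}); every edge is covered by a bag; and for each vertex v the set of bags containing v is connected in the bag tree. The decomposition is therefore valid. The largest bag has 3 vertices, so the width is 2.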